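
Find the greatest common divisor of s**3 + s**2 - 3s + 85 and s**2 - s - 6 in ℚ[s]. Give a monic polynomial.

1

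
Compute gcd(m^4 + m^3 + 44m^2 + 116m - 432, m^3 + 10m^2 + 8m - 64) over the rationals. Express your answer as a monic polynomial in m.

m^2 + 2m - 8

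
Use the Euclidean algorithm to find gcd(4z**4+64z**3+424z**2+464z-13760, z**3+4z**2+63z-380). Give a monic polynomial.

Apply the Euclidean algorithm:
  4z**4+64z**3+424z**2+464z-13760 = (4z+48)(z**3+4z**2+63z-380) + (-20z**2-1040z+4480)
  z**3+4z**2+63z-380 = (-(1/20)z+12/5)(-20z**2-1040z+4480) + (2783z-11132)
  -20z**2-1040z+4480 = (-(20/2783)z-1120/2783)(2783z-11132) + (0)
Last nonzero remainder: 2783z-11132. Dividing through by 2783 gives the monic gcd z-4.

z-4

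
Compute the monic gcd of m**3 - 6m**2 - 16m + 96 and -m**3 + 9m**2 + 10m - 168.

By polynomial division,
  m**3 - 6m**2 - 16m + 96 = (-1)(-m**3 + 9m**2 + 10m - 168) + (3m**2 - 6m - 72)
  -m**3 + 9m**2 + 10m - 168 = (-(1/3)m + 7/3)(3m**2 - 6m - 72) + (0)
Last nonzero remainder: 3m**2 - 6m - 72. Dividing through by 3 gives the monic gcd m**2 - 2m - 24.

m**2 - 2m - 24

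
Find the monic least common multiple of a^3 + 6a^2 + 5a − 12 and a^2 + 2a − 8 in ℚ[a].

a^4 + 4a^3 − 7a^2 − 22a + 24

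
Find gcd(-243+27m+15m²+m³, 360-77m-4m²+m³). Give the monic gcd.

By polynomial division,
  m³+15m²+27m-243 = (m³-4m²-77m+360) + (19m²+104m-603)
  m³-4m²-77m+360 = ((1/19)m-180/361)(19m²+104m-603) + ((2380/361)m+21420/361)
  19m²+104m-603 = ((6859/2380)m-24187/2380)((2380/361)m+21420/361) + (0)
Last nonzero remainder: (2380/361)m+21420/361. Dividing through by 2380/361 gives the monic gcd m+9.

9+m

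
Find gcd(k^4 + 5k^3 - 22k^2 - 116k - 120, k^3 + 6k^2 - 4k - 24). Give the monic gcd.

k^2 + 8k + 12

Repeated division with remainder:
  k^4 + 5k^3 - 22k^2 - 116k - 120 = (k - 1)(k^3 + 6k^2 - 4k - 24) + (-12k^2 - 96k - 144)
  k^3 + 6k^2 - 4k - 24 = (-(1/12)k + 1/6)(-12k^2 - 96k - 144) + (0)
Last nonzero remainder: -12k^2 - 96k - 144. Dividing through by -12 gives the monic gcd k^2 + 8k + 12.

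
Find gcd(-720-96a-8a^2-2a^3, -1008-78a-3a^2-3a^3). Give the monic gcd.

6+a

By polynomial division,
  -2a^3-8a^2-96a-720 = (2/3)(-3a^3-3a^2-78a-1008) + (-6a^2-44a-48)
  -3a^3-3a^2-78a-1008 = ((1/2)a-19/6)(-6a^2-44a-48) + (-(580/3)a-1160)
  -6a^2-44a-48 = ((9/290)a+6/145)(-(580/3)a-1160) + (0)
Last nonzero remainder: -(580/3)a-1160. Dividing through by -580/3 gives the monic gcd a+6.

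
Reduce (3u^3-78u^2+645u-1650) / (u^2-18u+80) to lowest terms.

By polynomial division,
  3u^3-78u^2+645u-1650 = (3u-24)(u^2-18u+80) + (-27u+270)
  u^2-18u+80 = (-(1/27)u+8/27)(-27u+270) + (0)
Last nonzero remainder: -27u+270. Dividing through by -27 gives the monic gcd u-10.
Cancel u-10 from numerator and denominator to get the reduced form.

(3u^2-48u+165)/(u-8)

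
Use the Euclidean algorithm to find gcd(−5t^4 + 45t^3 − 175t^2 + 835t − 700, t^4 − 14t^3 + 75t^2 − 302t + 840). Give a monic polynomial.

t^3 − 8t^2 + 27t − 140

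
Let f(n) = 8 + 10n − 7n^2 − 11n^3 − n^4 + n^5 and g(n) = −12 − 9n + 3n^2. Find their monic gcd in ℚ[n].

By polynomial division,
  n^5 − n^4 − 11n^3 − 7n^2 + 10n + 8 = ((1/3)n^3 + (2/3)n^2 − (1/3)n − 2/3)(3n^2 − 9n − 12) + (0)
Last nonzero remainder: 3n^2 − 9n − 12. Dividing through by 3 gives the monic gcd n^2 − 3n − 4.

−4 − 3n + n^2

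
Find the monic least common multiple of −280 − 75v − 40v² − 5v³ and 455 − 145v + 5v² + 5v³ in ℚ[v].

Euclidean algorithm in ℚ[v]:
  −5v³ − 40v² − 75v − 280 = (−1)(5v³ + 5v² − 145v + 455) + (−35v² − 220v + 175)
  5v³ + 5v² − 145v + 455 = (−(1/7)v + 37/49)(−35v² − 220v + 175) + ((2260/49)v + 2260/7)
  −35v² − 220v + 175 = (−(343/452)v + 245/452)((2260/49)v + 2260/7) + (0)
Last nonzero remainder: (2260/49)v + 2260/7. Dividing through by 2260/49 gives the monic gcd v + 7.
Then lcm(f, g) = f·g / gcd(f, g); expanding and making the result monic gives the answer.

728 − 141v + 70v² − 20v³ + 2v⁴ + v⁵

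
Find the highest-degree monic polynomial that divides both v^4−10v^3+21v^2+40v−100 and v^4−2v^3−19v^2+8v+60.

Apply the Euclidean algorithm:
  v^4−10v^3+21v^2+40v−100 = (v^4−2v^3−19v^2+8v+60) + (−8v^3+40v^2+32v−160)
  v^4−2v^3−19v^2+8v+60 = (−(1/8)v−3/8)(−8v^3+40v^2+32v−160) + (0)
Last nonzero remainder: −8v^3+40v^2+32v−160. Dividing through by −8 gives the monic gcd v^3−5v^2−4v+20.

v^3−5v^2−4v+20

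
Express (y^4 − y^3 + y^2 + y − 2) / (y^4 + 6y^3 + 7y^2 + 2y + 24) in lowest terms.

(y^2 − 1)/(y^2 + 7y + 12)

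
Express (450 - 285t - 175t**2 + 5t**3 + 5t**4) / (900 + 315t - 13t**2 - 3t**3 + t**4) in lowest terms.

(30 - 35t + 5t**2)/(60 - 11t + t**2)

Apply the Euclidean algorithm:
  5t**4 + 5t**3 - 175t**2 - 285t + 450 = (5)(t**4 - 3t**3 - 13t**2 + 315t + 900) + (20t**3 - 110t**2 - 1860t - 4050)
  t**4 - 3t**3 - 13t**2 + 315t + 900 = ((1/20)t + 1/8)(20t**3 - 110t**2 - 1860t - 4050) + ((375/4)t**2 + 750t + 5625/4)
  20t**3 - 110t**2 - 1860t - 4050 = ((16/75)t - 72/25)((375/4)t**2 + 750t + 5625/4) + (0)
Last nonzero remainder: (375/4)t**2 + 750t + 5625/4. Dividing through by 375/4 gives the monic gcd t**2 + 8t + 15.
Cancel t**2 + 8t + 15 from numerator and denominator to get the reduced form.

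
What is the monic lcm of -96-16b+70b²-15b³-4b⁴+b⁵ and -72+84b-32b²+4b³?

By polynomial division,
  b⁵-4b⁴-15b³+70b²-16b-96 = ((1/4)b²+b-1)(4b³-32b²+84b-72) + (-28b²+140b-168)
  4b³-32b²+84b-72 = (-(1/7)b+3/7)(-28b²+140b-168) + (0)
Last nonzero remainder: -28b²+140b-168. Dividing through by -28 gives the monic gcd b²-5b+6.
Then lcm(f, g) = f·g / gcd(f, g); expanding and making the result monic gives the answer.

288-48b-226b²+115b³-3b⁴-7b⁵+b⁶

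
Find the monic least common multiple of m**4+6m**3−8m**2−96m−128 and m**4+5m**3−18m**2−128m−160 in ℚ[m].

m**5+m**4−38m**3−56m**2+352m+640

Repeated division with remainder:
  m**4+6m**3−8m**2−96m−128 = (m**4+5m**3−18m**2−128m−160) + (m**3+10m**2+32m+32)
  m**4+5m**3−18m**2−128m−160 = (m−5)(m**3+10m**2+32m+32) + (0)
The last nonzero remainder m**3+10m**2+32m+32 is already monic.
Then lcm(f, g) = f·g / gcd(f, g); expanding and making the result monic gives the answer.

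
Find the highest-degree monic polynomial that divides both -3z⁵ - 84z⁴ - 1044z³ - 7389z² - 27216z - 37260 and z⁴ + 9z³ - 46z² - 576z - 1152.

Euclidean algorithm in ℚ[z]:
  -3z⁵ - 84z⁴ - 1044z³ - 7389z² - 27216z - 37260 = (-3z - 57)(z⁴ + 9z³ - 46z² - 576z - 1152) + (-669z³ - 11739z² - 63504z - 102924)
  z⁴ + 9z³ - 46z² - 576z - 1152 = (-(1/669)z + 1906/149187)(-669z³ - 11739z² - 63504z - 102924) + ((450180/49729)z² + (4051620/49729)z + 8103240/49729)
  -669z³ - 11739z² - 63504z - 102924 = (-(11089567/150060)z - 47391737/75030)((450180/49729)z² + (4051620/49729)z + 8103240/49729) + (0)
Last nonzero remainder: (450180/49729)z² + (4051620/49729)z + 8103240/49729. Dividing through by 450180/49729 gives the monic gcd z² + 9z + 18.

z² + 9z + 18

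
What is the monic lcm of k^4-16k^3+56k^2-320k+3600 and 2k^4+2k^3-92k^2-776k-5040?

By polynomial division,
  k^4-16k^3+56k^2-320k+3600 = (1/2)(2k^4+2k^3-92k^2-776k-5040) + (-17k^3+102k^2+68k+6120)
  2k^4+2k^3-92k^2-776k-5040 = (-(2/17)k-14/17)(-17k^3+102k^2+68k+6120) + (0)
Last nonzero remainder: -17k^3+102k^2+68k+6120. Dividing through by -17 gives the monic gcd k^3-6k^2-4k-360.
Then lcm(f, g) = f·g / gcd(f, g); expanding and making the result monic gives the answer.

k^5-9k^4-56k^3+72k^2+1360k+25200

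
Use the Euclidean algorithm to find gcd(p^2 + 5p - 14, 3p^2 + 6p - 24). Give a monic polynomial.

Euclidean algorithm in ℚ[p]:
  p^2 + 5p - 14 = (1/3)(3p^2 + 6p - 24) + (3p - 6)
  3p^2 + 6p - 24 = (p + 4)(3p - 6) + (0)
Last nonzero remainder: 3p - 6. Dividing through by 3 gives the monic gcd p - 2.

p - 2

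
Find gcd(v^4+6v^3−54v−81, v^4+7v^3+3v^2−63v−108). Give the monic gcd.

v^3+3v^2−9v−27

Euclidean algorithm in ℚ[v]:
  v^4+6v^3−54v−81 = (v^4+7v^3+3v^2−63v−108) + (−v^3−3v^2+9v+27)
  v^4+7v^3+3v^2−63v−108 = (−v−4)(−v^3−3v^2+9v+27) + (0)
Last nonzero remainder: −v^3−3v^2+9v+27. Dividing through by −1 gives the monic gcd v^3+3v^2−9v−27.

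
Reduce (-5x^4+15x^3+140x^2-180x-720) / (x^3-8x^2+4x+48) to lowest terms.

(-5x^2-5x+60)/(x-4)

Apply the Euclidean algorithm:
  -5x^4+15x^3+140x^2-180x-720 = (-5x-25)(x^3-8x^2+4x+48) + (-40x^2+160x+480)
  x^3-8x^2+4x+48 = (-(1/40)x+1/10)(-40x^2+160x+480) + (0)
Last nonzero remainder: -40x^2+160x+480. Dividing through by -40 gives the monic gcd x^2-4x-12.
Cancel x^2-4x-12 from numerator and denominator to get the reduced form.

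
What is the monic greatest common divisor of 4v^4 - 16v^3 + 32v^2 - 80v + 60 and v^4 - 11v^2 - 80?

Apply the Euclidean algorithm:
  4v^4 - 16v^3 + 32v^2 - 80v + 60 = (4)(v^4 - 11v^2 - 80) + (-16v^3 + 76v^2 - 80v + 380)
  v^4 - 11v^2 - 80 = (-(1/16)v - 19/64)(-16v^3 + 76v^2 - 80v + 380) + ((105/16)v^2 + 525/16)
  -16v^3 + 76v^2 - 80v + 380 = (-(256/105)v + 1216/105)((105/16)v^2 + 525/16) + (0)
Last nonzero remainder: (105/16)v^2 + 525/16. Dividing through by 105/16 gives the monic gcd v^2 + 5.

v^2 + 5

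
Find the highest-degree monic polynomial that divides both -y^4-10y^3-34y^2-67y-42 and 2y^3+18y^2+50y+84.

Repeated division with remainder:
  -y^4-10y^3-34y^2-67y-42 = (-(1/2)y-1/2)(2y^3+18y^2+50y+84) + (0)
Last nonzero remainder: 2y^3+18y^2+50y+84. Dividing through by 2 gives the monic gcd y^3+9y^2+25y+42.

y^3+9y^2+25y+42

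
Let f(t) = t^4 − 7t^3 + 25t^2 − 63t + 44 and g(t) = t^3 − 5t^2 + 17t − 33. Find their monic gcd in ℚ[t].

By polynomial division,
  t^4 − 7t^3 + 25t^2 − 63t + 44 = (t − 2)(t^3 − 5t^2 + 17t − 33) + (−2t^2 + 4t − 22)
  t^3 − 5t^2 + 17t − 33 = (−(1/2)t + 3/2)(−2t^2 + 4t − 22) + (0)
Last nonzero remainder: −2t^2 + 4t − 22. Dividing through by −2 gives the monic gcd t^2 − 2t + 11.

t^2 − 2t + 11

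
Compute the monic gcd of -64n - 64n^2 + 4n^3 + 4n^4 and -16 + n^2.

-16 + n^2

Repeated division with remainder:
  4n^4 + 4n^3 - 64n^2 - 64n = (4n^2 + 4n)(n^2 - 16) + (0)
The last nonzero remainder n^2 - 16 is already monic.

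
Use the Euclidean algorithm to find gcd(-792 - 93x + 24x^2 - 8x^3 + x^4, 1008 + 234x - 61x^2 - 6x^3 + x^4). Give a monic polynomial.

-24 - 5x + x^2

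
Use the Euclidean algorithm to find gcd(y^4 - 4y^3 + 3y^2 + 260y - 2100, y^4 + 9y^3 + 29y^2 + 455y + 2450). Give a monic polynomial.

Repeated division with remainder:
  y^4 - 4y^3 + 3y^2 + 260y - 2100 = (y^4 + 9y^3 + 29y^2 + 455y + 2450) + (-13y^3 - 26y^2 - 195y - 4550)
  y^4 + 9y^3 + 29y^2 + 455y + 2450 = (-(1/13)y - 7/13)(-13y^3 - 26y^2 - 195y - 4550) + (0)
Last nonzero remainder: -13y^3 - 26y^2 - 195y - 4550. Dividing through by -13 gives the monic gcd y^3 + 2y^2 + 15y + 350.

y^3 + 2y^2 + 15y + 350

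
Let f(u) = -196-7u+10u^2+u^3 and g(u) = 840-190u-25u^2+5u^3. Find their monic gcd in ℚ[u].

Repeated division with remainder:
  u^3+10u^2-7u-196 = (1/5)(5u^3-25u^2-190u+840) + (15u^2+31u-364)
  5u^3-25u^2-190u+840 = ((1/3)u-106/45)(15u^2+31u-364) + ((196/45)u-784/45)
  15u^2+31u-364 = ((675/196)u+585/28)((196/45)u-784/45) + (0)
Last nonzero remainder: (196/45)u-784/45. Dividing through by 196/45 gives the monic gcd u-4.

-4+u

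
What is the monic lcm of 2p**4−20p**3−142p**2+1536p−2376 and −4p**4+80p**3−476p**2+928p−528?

p**5−11p**4−61p**3+839p**2−1956p+1188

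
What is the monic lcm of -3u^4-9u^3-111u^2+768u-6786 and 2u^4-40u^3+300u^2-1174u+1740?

Euclidean algorithm in ℚ[u]:
  -3u^4-9u^3-111u^2+768u-6786 = (-3/2)(2u^4-40u^3+300u^2-1174u+1740) + (-69u^3+339u^2-993u-4176)
  2u^4-40u^3+300u^2-1174u+1740 = (-(2/69)u+694/1587)(-69u^3+339u^2-993u-4176) + ((65052/529)u^2-(455364/529)u+1886508/529)
  -69u^3+339u^2-993u-4176 = (-(12167/21684)u-2116/1807)((65052/529)u^2-(455364/529)u+1886508/529) + (0)
Last nonzero remainder: (65052/529)u^2-(455364/529)u+1886508/529. Dividing through by 65052/529 gives the monic gcd u^2-7u+29.
Then lcm(f, g) = f·g / gcd(f, g); expanding and making the result monic gives the answer.

u^6-10u^5+28u^4-647u^3+6700u^2-37086u+67860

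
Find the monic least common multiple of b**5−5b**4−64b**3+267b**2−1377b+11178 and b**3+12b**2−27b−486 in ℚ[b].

b**6+4b**5−109b**4−309b**3+1026b**2−1215b+100602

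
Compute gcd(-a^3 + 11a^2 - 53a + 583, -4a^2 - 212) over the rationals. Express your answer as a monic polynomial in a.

a^2 + 53

By polynomial division,
  -a^3 + 11a^2 - 53a + 583 = ((1/4)a - 11/4)(-4a^2 - 212) + (0)
Last nonzero remainder: -4a^2 - 212. Dividing through by -4 gives the monic gcd a^2 + 53.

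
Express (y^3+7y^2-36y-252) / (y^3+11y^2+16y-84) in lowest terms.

(y-6)/(y-2)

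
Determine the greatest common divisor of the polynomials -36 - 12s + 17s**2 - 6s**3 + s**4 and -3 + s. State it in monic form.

-3 + s

By polynomial division,
  s**4 - 6s**3 + 17s**2 - 12s - 36 = (s**3 - 3s**2 + 8s + 12)(s - 3) + (0)
The last nonzero remainder s - 3 is already monic.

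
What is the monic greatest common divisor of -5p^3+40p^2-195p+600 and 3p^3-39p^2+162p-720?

Euclidean algorithm in ℚ[p]:
  -5p^3+40p^2-195p+600 = (-5/3)(3p^3-39p^2+162p-720) + (-25p^2+75p-600)
  3p^3-39p^2+162p-720 = (-(3/25)p+6/5)(-25p^2+75p-600) + (0)
Last nonzero remainder: -25p^2+75p-600. Dividing through by -25 gives the monic gcd p^2-3p+24.

p^2-3p+24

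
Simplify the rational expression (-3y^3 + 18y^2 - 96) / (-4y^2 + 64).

(3y^2 - 6y - 24)/(4y + 16)

Repeated division with remainder:
  -3y^3 + 18y^2 - 96 = ((3/4)y - 9/2)(-4y^2 + 64) + (-48y + 192)
  -4y^2 + 64 = ((1/12)y + 1/3)(-48y + 192) + (0)
Last nonzero remainder: -48y + 192. Dividing through by -48 gives the monic gcd y - 4.
Cancel y - 4 from numerator and denominator to get the reduced form.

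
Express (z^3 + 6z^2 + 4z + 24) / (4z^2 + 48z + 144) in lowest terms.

(z^2 + 4)/(4z + 24)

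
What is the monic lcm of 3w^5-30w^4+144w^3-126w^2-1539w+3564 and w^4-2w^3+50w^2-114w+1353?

Euclidean algorithm in ℚ[w]:
  3w^5-30w^4+144w^3-126w^2-1539w+3564 = (3w-24)(w^4-2w^3+50w^2-114w+1353) + (-54w^3+1416w^2-8334w+36036)
  w^4-2w^3+50w^2-114w+1353 = (-(1/54)w-109/243)(-54w^3+1416w^2-8334w+36036) + ((42997/81)w^2-(85994/27)w+472967/27)
  -54w^3+1416w^2-8334w+36036 = (-(4374/42997)w+88452/42997)((42997/81)w^2-(85994/27)w+472967/27) + (0)
Last nonzero remainder: (42997/81)w^2-(85994/27)w+472967/27. Dividing through by 42997/81 gives the monic gcd w^2-6w+33.
Then lcm(f, g) = f·g / gcd(f, g); expanding and making the result monic gives the answer.

w^7-6w^6+49w^5-260w^4+1287w^3-2586w^2-16281w+48708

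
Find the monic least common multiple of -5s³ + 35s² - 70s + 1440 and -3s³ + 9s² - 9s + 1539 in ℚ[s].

s⁵ - s⁴ + 29s³ - 603s² - 930s - 16416

Repeated division with remainder:
  -5s³ + 35s² - 70s + 1440 = (5/3)(-3s³ + 9s² - 9s + 1539) + (20s² - 55s - 1125)
  -3s³ + 9s² - 9s + 1539 = (-(3/20)s + 3/80)(20s² - 55s - 1125) + (-(2811/16)s + 25299/16)
  20s² - 55s - 1125 = (-(320/2811)s - 2000/2811)(-(2811/16)s + 25299/16) + (0)
Last nonzero remainder: -(2811/16)s + 25299/16. Dividing through by -2811/16 gives the monic gcd s - 9.
Then lcm(f, g) = f·g / gcd(f, g); expanding and making the result monic gives the answer.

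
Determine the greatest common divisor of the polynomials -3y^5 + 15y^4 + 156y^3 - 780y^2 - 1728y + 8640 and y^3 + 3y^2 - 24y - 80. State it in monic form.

y^2 - y - 20

Repeated division with remainder:
  -3y^5 + 15y^4 + 156y^3 - 780y^2 - 1728y + 8640 = (-3y^2 + 24y + 12)(y^3 + 3y^2 - 24y - 80) + (-480y^2 + 480y + 9600)
  y^3 + 3y^2 - 24y - 80 = (-(1/480)y - 1/120)(-480y^2 + 480y + 9600) + (0)
Last nonzero remainder: -480y^2 + 480y + 9600. Dividing through by -480 gives the monic gcd y^2 - y - 20.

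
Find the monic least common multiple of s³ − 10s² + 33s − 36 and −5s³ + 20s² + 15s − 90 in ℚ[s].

s⁴ − 8s³ + 13s² + 30s − 72

Repeated division with remainder:
  s³ − 10s² + 33s − 36 = (−1/5)(−5s³ + 20s² + 15s − 90) + (−6s² + 36s − 54)
  −5s³ + 20s² + 15s − 90 = ((5/6)s + 5/3)(−6s² + 36s − 54) + (0)
Last nonzero remainder: −6s² + 36s − 54. Dividing through by −6 gives the monic gcd s² − 6s + 9.
Then lcm(f, g) = f·g / gcd(f, g); expanding and making the result monic gives the answer.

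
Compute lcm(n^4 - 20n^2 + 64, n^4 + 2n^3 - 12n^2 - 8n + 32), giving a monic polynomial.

Apply the Euclidean algorithm:
  n^4 - 20n^2 + 64 = (n^4 + 2n^3 - 12n^2 - 8n + 32) + (-2n^3 - 8n^2 + 8n + 32)
  n^4 + 2n^3 - 12n^2 - 8n + 32 = (-(1/2)n + 1)(-2n^3 - 8n^2 + 8n + 32) + (0)
Last nonzero remainder: -2n^3 - 8n^2 + 8n + 32. Dividing through by -2 gives the monic gcd n^3 + 4n^2 - 4n - 16.
Then lcm(f, g) = f·g / gcd(f, g); expanding and making the result monic gives the answer.

n^5 - 2n^4 - 20n^3 + 40n^2 + 64n - 128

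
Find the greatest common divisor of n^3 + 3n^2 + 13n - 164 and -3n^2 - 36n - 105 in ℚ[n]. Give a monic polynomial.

1

Euclidean algorithm in ℚ[n]:
  n^3 + 3n^2 + 13n - 164 = (-(1/3)n + 3)(-3n^2 - 36n - 105) + (86n + 151)
  -3n^2 - 36n - 105 = (-(3/86)n - 2643/7396)(86n + 151) + (-377487/7396)
  86n + 151 = (-(636056/377487)n - 1116796/377487)(-377487/7396) + (0)
The last nonzero remainder is the constant -377487/7396, so the polynomials are coprime and gcd = 1.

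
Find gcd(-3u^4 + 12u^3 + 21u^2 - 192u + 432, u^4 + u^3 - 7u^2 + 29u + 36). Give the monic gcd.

Apply the Euclidean algorithm:
  -3u^4 + 12u^3 + 21u^2 - 192u + 432 = (-3)(u^4 + u^3 - 7u^2 + 29u + 36) + (15u^3 - 105u + 540)
  u^4 + u^3 - 7u^2 + 29u + 36 = ((1/15)u + 1/15)(15u^3 - 105u + 540) + (0)
Last nonzero remainder: 15u^3 - 105u + 540. Dividing through by 15 gives the monic gcd u^3 - 7u + 36.

u^3 - 7u + 36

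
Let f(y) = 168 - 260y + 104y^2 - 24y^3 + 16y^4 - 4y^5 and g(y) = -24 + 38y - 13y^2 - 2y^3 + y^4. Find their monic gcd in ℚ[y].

-6 + 11y - 6y^2 + y^3

Euclidean algorithm in ℚ[y]:
  -4y^5 + 16y^4 - 24y^3 + 104y^2 - 260y + 168 = (-4y + 8)(y^4 - 2y^3 - 13y^2 + 38y - 24) + (-60y^3 + 360y^2 - 660y + 360)
  y^4 - 2y^3 - 13y^2 + 38y - 24 = (-(1/60)y - 1/15)(-60y^3 + 360y^2 - 660y + 360) + (0)
Last nonzero remainder: -60y^3 + 360y^2 - 660y + 360. Dividing through by -60 gives the monic gcd y^3 - 6y^2 + 11y - 6.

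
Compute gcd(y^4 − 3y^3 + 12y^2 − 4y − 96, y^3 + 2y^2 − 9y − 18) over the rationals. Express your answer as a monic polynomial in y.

Apply the Euclidean algorithm:
  y^4 − 3y^3 + 12y^2 − 4y − 96 = (y − 5)(y^3 + 2y^2 − 9y − 18) + (31y^2 − 31y − 186)
  y^3 + 2y^2 − 9y − 18 = ((1/31)y + 3/31)(31y^2 − 31y − 186) + (0)
Last nonzero remainder: 31y^2 − 31y − 186. Dividing through by 31 gives the monic gcd y^2 − y − 6.

y^2 − y − 6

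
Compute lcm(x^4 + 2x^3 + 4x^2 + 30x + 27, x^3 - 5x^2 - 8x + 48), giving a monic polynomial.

x^6 - 6x^5 + 4x^4 + 30x^3 - 149x^2 + 264x + 432

Euclidean algorithm in ℚ[x]:
  x^4 + 2x^3 + 4x^2 + 30x + 27 = (x + 7)(x^3 - 5x^2 - 8x + 48) + (47x^2 + 38x - 309)
  x^3 - 5x^2 - 8x + 48 = ((1/47)x - 273/2209)(47x^2 + 38x - 309) + ((7225/2209)x + 21675/2209)
  47x^2 + 38x - 309 = ((103823/7225)x - 227527/7225)((7225/2209)x + 21675/2209) + (0)
Last nonzero remainder: (7225/2209)x + 21675/2209. Dividing through by 7225/2209 gives the monic gcd x + 3.
Then lcm(f, g) = f·g / gcd(f, g); expanding and making the result monic gives the answer.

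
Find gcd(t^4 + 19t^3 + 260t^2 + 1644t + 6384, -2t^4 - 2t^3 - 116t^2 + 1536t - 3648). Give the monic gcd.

Euclidean algorithm in ℚ[t]:
  t^4 + 19t^3 + 260t^2 + 1644t + 6384 = (-1/2)(-2t^4 - 2t^3 - 116t^2 + 1536t - 3648) + (18t^3 + 202t^2 + 2412t + 4560)
  -2t^4 - 2t^3 - 116t^2 + 1536t - 3648 = (-(1/9)t + 92/81)(18t^3 + 202t^2 + 2412t + 4560) + (-(6272/81)t^2 - (6272/9)t - 238336/27)
  18t^3 + 202t^2 + 2412t + 4560 = (-(729/3136)t - 405/784)(-(6272/81)t^2 - (6272/9)t - 238336/27) + (0)
Last nonzero remainder: -(6272/81)t^2 - (6272/9)t - 238336/27. Dividing through by -6272/81 gives the monic gcd t^2 + 9t + 114.

t^2 + 9t + 114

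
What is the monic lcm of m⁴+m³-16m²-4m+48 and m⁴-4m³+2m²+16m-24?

m⁶-3m⁵-14m⁴+66m³-32m²-216m+288

Euclidean algorithm in ℚ[m]:
  m⁴+m³-16m²-4m+48 = (m⁴-4m³+2m²+16m-24) + (5m³-18m²-20m+72)
  m⁴-4m³+2m²+16m-24 = ((1/5)m-2/25)(5m³-18m²-20m+72) + ((114/25)m²-456/25)
  5m³-18m²-20m+72 = ((125/114)m-75/19)((114/25)m²-456/25) + (0)
Last nonzero remainder: (114/25)m²-456/25. Dividing through by 114/25 gives the monic gcd m²-4.
Then lcm(f, g) = f·g / gcd(f, g); expanding and making the result monic gives the answer.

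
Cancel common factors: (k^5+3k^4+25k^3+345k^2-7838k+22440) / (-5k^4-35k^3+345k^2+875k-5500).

Euclidean algorithm in ℚ[k]:
  k^5+3k^4+25k^3+345k^2-7838k+22440 = (-(1/5)k+4/5)(-5k^4-35k^3+345k^2+875k-5500) + (122k^3+244k^2-9638k+26840)
  -5k^4-35k^3+345k^2+875k-5500 = (-(5/122)k-25/122)(122k^3+244k^2-9638k+26840) + (0)
Last nonzero remainder: 122k^3+244k^2-9638k+26840. Dividing through by 122 gives the monic gcd k^3+2k^2-79k+220.
Cancel k^3+2k^2-79k+220 from numerator and denominator to get the reduced form.

(-k^2-k-102)/(5k+25)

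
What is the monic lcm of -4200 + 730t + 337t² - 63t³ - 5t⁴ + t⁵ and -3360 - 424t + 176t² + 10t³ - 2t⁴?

42000 - 11500t - 2640t² + 967t³ - 13t⁴ - 15t⁵ + t⁶

By polynomial division,
  t⁵ - 5t⁴ - 63t³ + 337t² + 730t - 4200 = (-(1/2)t)(-2t⁴ + 10t³ + 176t² - 424t - 3360) + (25t³ + 125t² - 950t - 4200)
  -2t⁴ + 10t³ + 176t² - 424t - 3360 = (-(2/25)t + 4/5)(25t³ + 125t² - 950t - 4200) + (0)
Last nonzero remainder: 25t³ + 125t² - 950t - 4200. Dividing through by 25 gives the monic gcd t³ + 5t² - 38t - 168.
Then lcm(f, g) = f·g / gcd(f, g); expanding and making the result monic gives the answer.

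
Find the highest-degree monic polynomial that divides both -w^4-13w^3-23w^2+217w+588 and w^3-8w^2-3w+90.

w+3

Euclidean algorithm in ℚ[w]:
  -w^4-13w^3-23w^2+217w+588 = (-w-21)(w^3-8w^2-3w+90) + (-194w^2+244w+2478)
  w^3-8w^2-3w+90 = (-(1/194)w+327/9409)(-194w^2+244w+2478) + ((12168/9409)w+36504/9409)
  -194w^2+244w+2478 = (-(912673/6084)w+3885917/6084)((12168/9409)w+36504/9409) + (0)
Last nonzero remainder: (12168/9409)w+36504/9409. Dividing through by 12168/9409 gives the monic gcd w+3.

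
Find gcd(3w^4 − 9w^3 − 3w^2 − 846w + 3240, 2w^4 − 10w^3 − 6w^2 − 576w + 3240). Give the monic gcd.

w^3 + w^2 + 3w − 270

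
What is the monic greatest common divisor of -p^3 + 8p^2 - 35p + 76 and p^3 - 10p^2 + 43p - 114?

p^2 - 4p + 19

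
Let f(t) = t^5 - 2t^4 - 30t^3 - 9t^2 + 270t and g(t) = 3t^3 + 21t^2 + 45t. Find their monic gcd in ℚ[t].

t^3 + 7t^2 + 15t

By polynomial division,
  t^5 - 2t^4 - 30t^3 - 9t^2 + 270t = ((1/3)t^2 - 3t + 6)(3t^3 + 21t^2 + 45t) + (0)
Last nonzero remainder: 3t^3 + 21t^2 + 45t. Dividing through by 3 gives the monic gcd t^3 + 7t^2 + 15t.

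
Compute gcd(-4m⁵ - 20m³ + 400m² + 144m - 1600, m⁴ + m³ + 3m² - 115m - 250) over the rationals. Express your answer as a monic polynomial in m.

m³ + 6m² + 33m + 50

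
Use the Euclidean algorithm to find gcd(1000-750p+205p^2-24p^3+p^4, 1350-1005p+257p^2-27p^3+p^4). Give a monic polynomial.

50-15p+p^2

Apply the Euclidean algorithm:
  p^4-24p^3+205p^2-750p+1000 = (p^4-27p^3+257p^2-1005p+1350) + (3p^3-52p^2+255p-350)
  p^4-27p^3+257p^2-1005p+1350 = ((1/3)p-29/9)(3p^3-52p^2+255p-350) + ((40/9)p^2-(200/3)p+2000/9)
  3p^3-52p^2+255p-350 = ((27/40)p-63/40)((40/9)p^2-(200/3)p+2000/9) + (0)
Last nonzero remainder: (40/9)p^2-(200/3)p+2000/9. Dividing through by 40/9 gives the monic gcd p^2-15p+50.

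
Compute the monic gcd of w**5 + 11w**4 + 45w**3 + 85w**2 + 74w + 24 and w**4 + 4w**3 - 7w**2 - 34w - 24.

By polynomial division,
  w**5 + 11w**4 + 45w**3 + 85w**2 + 74w + 24 = (w + 7)(w**4 + 4w**3 - 7w**2 - 34w - 24) + (24w**3 + 168w**2 + 336w + 192)
  w**4 + 4w**3 - 7w**2 - 34w - 24 = ((1/24)w - 1/8)(24w**3 + 168w**2 + 336w + 192) + (0)
Last nonzero remainder: 24w**3 + 168w**2 + 336w + 192. Dividing through by 24 gives the monic gcd w**3 + 7w**2 + 14w + 8.

w**3 + 7w**2 + 14w + 8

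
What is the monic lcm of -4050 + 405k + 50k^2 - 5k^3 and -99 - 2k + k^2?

-8910 + 1701k + 29k^2 - 21k^3 + k^4

Apply the Euclidean algorithm:
  -5k^3 + 50k^2 + 405k - 4050 = (-5k + 40)(k^2 - 2k - 99) + (-10k - 90)
  k^2 - 2k - 99 = (-(1/10)k + 11/10)(-10k - 90) + (0)
Last nonzero remainder: -10k - 90. Dividing through by -10 gives the monic gcd k + 9.
Then lcm(f, g) = f·g / gcd(f, g); expanding and making the result monic gives the answer.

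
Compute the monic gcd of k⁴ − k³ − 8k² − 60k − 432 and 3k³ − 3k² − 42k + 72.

Repeated division with remainder:
  k⁴ − k³ − 8k² − 60k − 432 = ((1/3)k)(3k³ − 3k² − 42k + 72) + (6k² − 84k − 432)
  3k³ − 3k² − 42k + 72 = ((1/2)k + 13/2)(6k² − 84k − 432) + (720k + 2880)
  6k² − 84k − 432 = ((1/120)k − 3/20)(720k + 2880) + (0)
Last nonzero remainder: 720k + 2880. Dividing through by 720 gives the monic gcd k + 4.

k + 4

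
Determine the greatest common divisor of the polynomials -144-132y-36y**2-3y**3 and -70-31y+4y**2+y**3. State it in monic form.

Apply the Euclidean algorithm:
  -3y**3-36y**2-132y-144 = (-3)(y**3+4y**2-31y-70) + (-24y**2-225y-354)
  y**3+4y**2-31y-70 = (-(1/24)y+43/192)(-24y**2-225y-354) + ((297/64)y+297/32)
  -24y**2-225y-354 = (-(512/99)y-3776/99)((297/64)y+297/32) + (0)
Last nonzero remainder: (297/64)y+297/32. Dividing through by 297/64 gives the monic gcd y+2.

2+y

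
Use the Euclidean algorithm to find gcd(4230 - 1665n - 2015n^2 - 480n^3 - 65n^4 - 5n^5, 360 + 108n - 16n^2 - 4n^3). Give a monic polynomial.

Euclidean algorithm in ℚ[n]:
  -5n^5 - 65n^4 - 480n^3 - 2015n^2 - 1665n + 4230 = ((5/4)n^2 + (45/4)n + 435/4)(-4n^3 - 16n^2 + 108n + 360) + (-1940n^2 - 17460n - 34920)
  -4n^3 - 16n^2 + 108n + 360 = ((1/485)n - 1/97)(-1940n^2 - 17460n - 34920) + (0)
Last nonzero remainder: -1940n^2 - 17460n - 34920. Dividing through by -1940 gives the monic gcd n^2 + 9n + 18.

18 + 9n + n^2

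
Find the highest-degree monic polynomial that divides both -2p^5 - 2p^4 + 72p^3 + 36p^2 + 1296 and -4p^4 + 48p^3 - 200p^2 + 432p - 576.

By polynomial division,
  -2p^5 - 2p^4 + 72p^3 + 36p^2 + 1296 = ((1/2)p + 13/2)(-4p^4 + 48p^3 - 200p^2 + 432p - 576) + (-140p^3 + 1120p^2 - 2520p + 5040)
  -4p^4 + 48p^3 - 200p^2 + 432p - 576 = ((1/35)p - 4/35)(-140p^3 + 1120p^2 - 2520p + 5040) + (0)
Last nonzero remainder: -140p^3 + 1120p^2 - 2520p + 5040. Dividing through by -140 gives the monic gcd p^3 - 8p^2 + 18p - 36.

p^3 - 8p^2 + 18p - 36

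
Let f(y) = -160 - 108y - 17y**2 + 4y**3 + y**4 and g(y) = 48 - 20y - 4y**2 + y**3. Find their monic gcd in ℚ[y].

4 + y

By polynomial division,
  y**4 + 4y**3 - 17y**2 - 108y - 160 = (y + 8)(y**3 - 4y**2 - 20y + 48) + (35y**2 + 4y - 544)
  y**3 - 4y**2 - 20y + 48 = ((1/35)y - 144/1225)(35y**2 + 4y - 544) + (-(4884/1225)y - 19536/1225)
  35y**2 + 4y - 544 = (-(42875/4884)y + 41650/1221)(-(4884/1225)y - 19536/1225) + (0)
Last nonzero remainder: -(4884/1225)y - 19536/1225. Dividing through by -4884/1225 gives the monic gcd y + 4.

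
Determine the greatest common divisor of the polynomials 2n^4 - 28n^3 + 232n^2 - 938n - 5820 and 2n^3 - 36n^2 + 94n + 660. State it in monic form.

n^2 - 7n - 30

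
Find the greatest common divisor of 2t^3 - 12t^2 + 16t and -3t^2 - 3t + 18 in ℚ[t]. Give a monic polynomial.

t - 2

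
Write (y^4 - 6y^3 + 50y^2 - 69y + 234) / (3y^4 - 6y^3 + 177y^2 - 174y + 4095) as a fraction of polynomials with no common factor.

(y^2 - y + 6)/(3y^2 + 9y + 105)

Repeated division with remainder:
  y^4 - 6y^3 + 50y^2 - 69y + 234 = (1/3)(3y^4 - 6y^3 + 177y^2 - 174y + 4095) + (-4y^3 - 9y^2 - 11y - 1131)
  3y^4 - 6y^3 + 177y^2 - 174y + 4095 = (-(3/4)y + 51/16)(-4y^3 - 9y^2 - 11y - 1131) + ((3159/16)y^2 - (15795/16)y + 123201/16)
  -4y^3 - 9y^2 - 11y - 1131 = (-(64/3159)y - 464/3159)((3159/16)y^2 - (15795/16)y + 123201/16) + (0)
Last nonzero remainder: (3159/16)y^2 - (15795/16)y + 123201/16. Dividing through by 3159/16 gives the monic gcd y^2 - 5y + 39.
Cancel y^2 - 5y + 39 from numerator and denominator to get the reduced form.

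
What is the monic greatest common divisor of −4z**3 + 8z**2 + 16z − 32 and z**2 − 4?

z**2 − 4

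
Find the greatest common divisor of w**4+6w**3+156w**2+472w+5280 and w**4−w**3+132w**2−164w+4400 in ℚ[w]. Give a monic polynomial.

w**2+2w+88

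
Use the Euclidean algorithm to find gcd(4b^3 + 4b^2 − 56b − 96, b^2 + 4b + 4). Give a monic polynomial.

b + 2

By polynomial division,
  4b^3 + 4b^2 − 56b − 96 = (4b − 12)(b^2 + 4b + 4) + (−24b − 48)
  b^2 + 4b + 4 = (−(1/24)b − 1/12)(−24b − 48) + (0)
Last nonzero remainder: −24b − 48. Dividing through by −24 gives the monic gcd b + 2.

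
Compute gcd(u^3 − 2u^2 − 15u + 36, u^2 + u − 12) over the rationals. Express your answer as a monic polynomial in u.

u^2 + u − 12

Apply the Euclidean algorithm:
  u^3 − 2u^2 − 15u + 36 = (u − 3)(u^2 + u − 12) + (0)
The last nonzero remainder u^2 + u − 12 is already monic.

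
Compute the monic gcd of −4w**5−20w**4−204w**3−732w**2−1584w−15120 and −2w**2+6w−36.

By polynomial division,
  −4w**5−20w**4−204w**3−732w**2−1584w−15120 = (2w**3+16w**2+114w+420)(−2w**2+6w−36) + (0)
Last nonzero remainder: −2w**2+6w−36. Dividing through by −2 gives the monic gcd w**2−3w+18.

w**2−3w+18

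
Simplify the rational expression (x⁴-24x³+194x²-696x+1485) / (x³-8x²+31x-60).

(x²-20x+99)/(x-4)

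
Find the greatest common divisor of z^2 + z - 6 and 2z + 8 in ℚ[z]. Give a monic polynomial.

1

Apply the Euclidean algorithm:
  z^2 + z - 6 = ((1/2)z - 3/2)(2z + 8) + (6)
  2z + 8 = ((1/3)z + 4/3)(6) + (0)
The last nonzero remainder is the constant 6, so the polynomials are coprime and gcd = 1.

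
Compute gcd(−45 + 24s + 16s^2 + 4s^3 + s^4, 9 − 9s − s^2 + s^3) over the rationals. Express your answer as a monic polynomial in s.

−3 + 2s + s^2

By polynomial division,
  s^4 + 4s^3 + 16s^2 + 24s − 45 = (s + 5)(s^3 − s^2 − 9s + 9) + (30s^2 + 60s − 90)
  s^3 − s^2 − 9s + 9 = ((1/30)s − 1/10)(30s^2 + 60s − 90) + (0)
Last nonzero remainder: 30s^2 + 60s − 90. Dividing through by 30 gives the monic gcd s^2 + 2s − 3.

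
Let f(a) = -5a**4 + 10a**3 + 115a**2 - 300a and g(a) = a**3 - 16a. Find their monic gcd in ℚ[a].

a**2 - 4a

Repeated division with remainder:
  -5a**4 + 10a**3 + 115a**2 - 300a = (-5a + 10)(a**3 - 16a) + (35a**2 - 140a)
  a**3 - 16a = ((1/35)a + 4/35)(35a**2 - 140a) + (0)
Last nonzero remainder: 35a**2 - 140a. Dividing through by 35 gives the monic gcd a**2 - 4a.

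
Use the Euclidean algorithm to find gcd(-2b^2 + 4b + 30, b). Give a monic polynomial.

1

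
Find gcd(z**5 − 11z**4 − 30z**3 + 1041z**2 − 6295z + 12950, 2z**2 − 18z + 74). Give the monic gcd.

z**2 − 9z + 37

By polynomial division,
  z**5 − 11z**4 − 30z**3 + 1041z**2 − 6295z + 12950 = ((1/2)z**3 − z**2 − (85/2)z + 175)(2z**2 − 18z + 74) + (0)
Last nonzero remainder: 2z**2 − 18z + 74. Dividing through by 2 gives the monic gcd z**2 − 9z + 37.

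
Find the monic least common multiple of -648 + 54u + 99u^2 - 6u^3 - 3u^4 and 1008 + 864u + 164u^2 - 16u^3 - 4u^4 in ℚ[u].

Apply the Euclidean algorithm:
  -3u^4 - 6u^3 + 99u^2 + 54u - 648 = (3/4)(-4u^4 - 16u^3 + 164u^2 + 864u + 1008) + (6u^3 - 24u^2 - 594u - 1404)
  -4u^4 - 16u^3 + 164u^2 + 864u + 1008 = (-(2/3)u - 16/3)(6u^3 - 24u^2 - 594u - 1404) + (-360u^2 - 3240u - 6480)
  6u^3 - 24u^2 - 594u - 1404 = (-(1/60)u + 13/60)(-360u^2 - 3240u - 6480) + (0)
Last nonzero remainder: -360u^2 - 3240u - 6480. Dividing through by -360 gives the monic gcd u^2 + 9u + 18.
Then lcm(f, g) = f·g / gcd(f, g); expanding and making the result monic gives the answer.

-3024 - 828u + 768u^2 + 119u^3 - 57u^4 - 3u^5 + u^6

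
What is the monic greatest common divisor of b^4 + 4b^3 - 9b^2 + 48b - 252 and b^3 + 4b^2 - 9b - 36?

b - 3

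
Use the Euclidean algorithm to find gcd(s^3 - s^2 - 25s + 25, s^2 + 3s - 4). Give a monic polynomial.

Apply the Euclidean algorithm:
  s^3 - s^2 - 25s + 25 = (s - 4)(s^2 + 3s - 4) + (-9s + 9)
  s^2 + 3s - 4 = (-(1/9)s - 4/9)(-9s + 9) + (0)
Last nonzero remainder: -9s + 9. Dividing through by -9 gives the monic gcd s - 1.

s - 1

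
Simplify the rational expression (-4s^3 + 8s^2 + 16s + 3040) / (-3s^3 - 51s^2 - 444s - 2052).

(4s - 40)/(3s + 27)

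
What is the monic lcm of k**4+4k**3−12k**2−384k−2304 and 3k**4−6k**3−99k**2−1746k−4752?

k**6−4k**5−77k**4−420k**3+1164k**2+31104k+76032

Euclidean algorithm in ℚ[k]:
  k**4+4k**3−12k**2−384k−2304 = (1/3)(3k**4−6k**3−99k**2−1746k−4752) + (6k**3+21k**2+198k−720)
  3k**4−6k**3−99k**2−1746k−4752 = ((1/2)k−11/4)(6k**3+21k**2+198k−720) + (−(561/4)k**2−(1683/2)k−6732)
  6k**3+21k**2+198k−720 = (−(8/187)k+20/187)(−(561/4)k**2−(1683/2)k−6732) + (0)
Last nonzero remainder: −(561/4)k**2−(1683/2)k−6732. Dividing through by −561/4 gives the monic gcd k**2+6k+48.
Then lcm(f, g) = f·g / gcd(f, g); expanding and making the result monic gives the answer.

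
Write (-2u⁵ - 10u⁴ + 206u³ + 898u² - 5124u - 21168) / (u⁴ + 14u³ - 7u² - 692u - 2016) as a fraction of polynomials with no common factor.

(-2u² + 2u + 84)/(u + 8)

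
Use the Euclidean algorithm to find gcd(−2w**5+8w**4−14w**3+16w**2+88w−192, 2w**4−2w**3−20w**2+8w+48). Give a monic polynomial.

w**3−3w**2−4w+12

Euclidean algorithm in ℚ[w]:
  −2w**5+8w**4−14w**3+16w**2+88w−192 = (−w+3)(2w**4−2w**3−20w**2+8w+48) + (−28w**3+84w**2+112w−336)
  2w**4−2w**3−20w**2+8w+48 = (−(1/14)w−1/7)(−28w**3+84w**2+112w−336) + (0)
Last nonzero remainder: −28w**3+84w**2+112w−336. Dividing through by −28 gives the monic gcd w**3−3w**2−4w+12.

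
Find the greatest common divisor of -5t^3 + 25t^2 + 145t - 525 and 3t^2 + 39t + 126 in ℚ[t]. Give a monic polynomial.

1

Repeated division with remainder:
  -5t^3 + 25t^2 + 145t - 525 = (-(5/3)t + 30)(3t^2 + 39t + 126) + (-815t - 4305)
  3t^2 + 39t + 126 = (-(3/815)t - 3774/132845)(-815t - 4305) + (98280/26569)
  -815t - 4305 = (-(4330747/19656)t - 1089329/936)(98280/26569) + (0)
The last nonzero remainder is the constant 98280/26569, so the polynomials are coprime and gcd = 1.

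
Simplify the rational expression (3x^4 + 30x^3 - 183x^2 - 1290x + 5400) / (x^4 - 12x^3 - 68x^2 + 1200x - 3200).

(3x^2 + 12x - 135)/(x^2 - 18x + 80)

Repeated division with remainder:
  3x^4 + 30x^3 - 183x^2 - 1290x + 5400 = (3)(x^4 - 12x^3 - 68x^2 + 1200x - 3200) + (66x^3 + 21x^2 - 4890x + 15000)
  x^4 - 12x^3 - 68x^2 + 1200x - 3200 = ((1/66)x - 271/1452)(66x^3 + 21x^2 - 4890x + 15000) + ((4845/484)x^2 + (14535/242)x - 48450/121)
  66x^3 + 21x^2 - 4890x + 15000 = ((10648/1615)x - 12100/323)((4845/484)x^2 + (14535/242)x - 48450/121) + (0)
Last nonzero remainder: (4845/484)x^2 + (14535/242)x - 48450/121. Dividing through by 4845/484 gives the monic gcd x^2 + 6x - 40.
Cancel x^2 + 6x - 40 from numerator and denominator to get the reduced form.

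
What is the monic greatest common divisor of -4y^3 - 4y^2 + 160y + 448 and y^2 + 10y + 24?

y + 4

Apply the Euclidean algorithm:
  -4y^3 - 4y^2 + 160y + 448 = (-4y + 36)(y^2 + 10y + 24) + (-104y - 416)
  y^2 + 10y + 24 = (-(1/104)y - 3/52)(-104y - 416) + (0)
Last nonzero remainder: -104y - 416. Dividing through by -104 gives the monic gcd y + 4.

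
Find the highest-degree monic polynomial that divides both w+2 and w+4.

1

Apply the Euclidean algorithm:
  w+2 = (w+4) + (−2)
  w+4 = (−(1/2)w−2)(−2) + (0)
The last nonzero remainder is the constant −2, so the polynomials are coprime and gcd = 1.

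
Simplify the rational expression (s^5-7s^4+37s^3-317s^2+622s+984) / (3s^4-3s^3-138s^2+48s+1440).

By polynomial division,
  s^5-7s^4+37s^3-317s^2+622s+984 = ((1/3)s-2)(3s^4-3s^3-138s^2+48s+1440) + (77s^3-609s^2+238s+3864)
  3s^4-3s^3-138s^2+48s+1440 = ((3/77)s+228/847)(77s^3-609s^2+238s+3864) + ((2016/121)s^2-(20160/121)s+48384/121)
  77s^3-609s^2+238s+3864 = ((1331/288)s+2783/288)((2016/121)s^2-(20160/121)s+48384/121) + (0)
Last nonzero remainder: (2016/121)s^2-(20160/121)s+48384/121. Dividing through by 2016/121 gives the monic gcd s^2-10s+24.
Cancel s^2-10s+24 from numerator and denominator to get the reduced form.

(s^3+3s^2+43s+41)/(3s^2+27s+60)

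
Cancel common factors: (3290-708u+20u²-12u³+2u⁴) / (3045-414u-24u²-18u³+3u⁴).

Euclidean algorithm in ℚ[u]:
  2u⁴-12u³+20u²-708u+3290 = (2/3)(3u⁴-18u³-24u²-414u+3045) + (36u²-432u+1260)
  3u⁴-18u³-24u²-414u+3045 = ((1/12)u²+(1/2)u+29/12)(36u²-432u+1260) + (0)
Last nonzero remainder: 36u²-432u+1260. Dividing through by 36 gives the monic gcd u²-12u+35.
Cancel u²-12u+35 from numerator and denominator to get the reduced form.

(94+12u+2u²)/(87+18u+3u²)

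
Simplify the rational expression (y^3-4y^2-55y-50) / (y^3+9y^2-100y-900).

By polynomial division,
  y^3-4y^2-55y-50 = (y^3+9y^2-100y-900) + (-13y^2+45y+850)
  y^3+9y^2-100y-900 = (-(1/13)y-162/169)(-13y^2+45y+850) + ((1440/169)y-14400/169)
  -13y^2+45y+850 = (-(2197/1440)y-2873/288)((1440/169)y-14400/169) + (0)
Last nonzero remainder: (1440/169)y-14400/169. Dividing through by 1440/169 gives the monic gcd y-10.
Cancel y-10 from numerator and denominator to get the reduced form.

(y^2+6y+5)/(y^2+19y+90)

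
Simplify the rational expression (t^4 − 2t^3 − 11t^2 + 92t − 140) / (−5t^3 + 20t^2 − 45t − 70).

(−t^2 − 3t + 10)/(5t + 5)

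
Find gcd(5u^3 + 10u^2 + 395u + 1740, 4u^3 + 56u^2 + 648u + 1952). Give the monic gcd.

u + 4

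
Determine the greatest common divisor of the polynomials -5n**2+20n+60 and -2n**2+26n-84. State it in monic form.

n-6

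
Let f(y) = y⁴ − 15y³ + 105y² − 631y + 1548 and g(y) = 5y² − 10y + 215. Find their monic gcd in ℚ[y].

y² − 2y + 43

Repeated division with remainder:
  y⁴ − 15y³ + 105y² − 631y + 1548 = ((1/5)y² − (13/5)y + 36/5)(5y² − 10y + 215) + (0)
Last nonzero remainder: 5y² − 10y + 215. Dividing through by 5 gives the monic gcd y² − 2y + 43.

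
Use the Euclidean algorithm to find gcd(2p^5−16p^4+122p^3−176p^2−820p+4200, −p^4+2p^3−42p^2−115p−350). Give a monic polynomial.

Euclidean algorithm in ℚ[p]:
  2p^5−16p^4+122p^3−176p^2−820p+4200 = (−2p+12)(−p^4+2p^3−42p^2−115p−350) + (14p^3+98p^2−140p+8400)
  −p^4+2p^3−42p^2−115p−350 = (−(1/14)p+9/14)(14p^3+98p^2−140p+8400) + (−115p^2+575p−5750)
  14p^3+98p^2−140p+8400 = (−(14/115)p−168/115)(−115p^2+575p−5750) + (0)
Last nonzero remainder: −115p^2+575p−5750. Dividing through by −115 gives the monic gcd p^2−5p+50.

p^2−5p+50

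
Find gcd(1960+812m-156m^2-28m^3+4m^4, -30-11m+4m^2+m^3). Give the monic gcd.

Apply the Euclidean algorithm:
  4m^4-28m^3-156m^2+812m+1960 = (4m-44)(m^3+4m^2-11m-30) + (64m^2+448m+640)
  m^3+4m^2-11m-30 = ((1/64)m-3/64)(64m^2+448m+640) + (0)
Last nonzero remainder: 64m^2+448m+640. Dividing through by 64 gives the monic gcd m^2+7m+10.

10+7m+m^2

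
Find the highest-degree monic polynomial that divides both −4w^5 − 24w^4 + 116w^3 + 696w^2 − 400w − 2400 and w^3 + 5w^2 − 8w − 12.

w^2 + 4w − 12

Euclidean algorithm in ℚ[w]:
  −4w^5 − 24w^4 + 116w^3 + 696w^2 − 400w − 2400 = (−4w^2 − 4w + 104)(w^3 + 5w^2 − 8w − 12) + (96w^2 + 384w − 1152)
  w^3 + 5w^2 − 8w − 12 = ((1/96)w + 1/96)(96w^2 + 384w − 1152) + (0)
Last nonzero remainder: 96w^2 + 384w − 1152. Dividing through by 96 gives the monic gcd w^2 + 4w − 12.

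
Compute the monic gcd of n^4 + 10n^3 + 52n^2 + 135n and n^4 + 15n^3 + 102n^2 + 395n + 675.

n^3 + 10n^2 + 52n + 135

Euclidean algorithm in ℚ[n]:
  n^4 + 10n^3 + 52n^2 + 135n = (n^4 + 15n^3 + 102n^2 + 395n + 675) + (-5n^3 - 50n^2 - 260n - 675)
  n^4 + 15n^3 + 102n^2 + 395n + 675 = (-(1/5)n - 1)(-5n^3 - 50n^2 - 260n - 675) + (0)
Last nonzero remainder: -5n^3 - 50n^2 - 260n - 675. Dividing through by -5 gives the monic gcd n^3 + 10n^2 + 52n + 135.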